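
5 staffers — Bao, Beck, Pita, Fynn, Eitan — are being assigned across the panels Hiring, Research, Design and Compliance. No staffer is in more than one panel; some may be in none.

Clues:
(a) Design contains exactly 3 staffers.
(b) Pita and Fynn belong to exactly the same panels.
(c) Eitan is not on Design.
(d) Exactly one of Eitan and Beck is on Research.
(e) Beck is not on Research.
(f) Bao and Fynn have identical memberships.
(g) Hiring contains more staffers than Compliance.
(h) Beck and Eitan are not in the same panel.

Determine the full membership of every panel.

Hiring = {Beck}; Research = {Eitan}; Design = {Bao, Fynn, Pita}; Compliance = {}

From (c): Eitan ∉ Design.
From (e): Beck ∉ Research.
(d) (exactly one): Eitan ∈ Research.
Suppose Bao ∈ Hiring: no assignment then satisfies all the clues, so Bao ∉ Hiring.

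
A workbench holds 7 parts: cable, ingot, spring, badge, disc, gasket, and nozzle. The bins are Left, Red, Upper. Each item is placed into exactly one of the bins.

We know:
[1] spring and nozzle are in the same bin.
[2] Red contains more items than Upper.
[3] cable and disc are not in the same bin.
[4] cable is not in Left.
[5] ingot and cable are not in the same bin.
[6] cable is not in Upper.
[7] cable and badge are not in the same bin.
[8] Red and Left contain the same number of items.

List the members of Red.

From (4): cable ∉ Left.
From (6): cable ∉ Upper.
Only one bin left: cable ∈ Red.
(3): disc ∉ Red.
(5): ingot ∉ Red.
(7): badge ∉ Red.
Suppose spring ∉ Red: no assignment then satisfies all the clues, so spring ∈ Red.

Red = {cable, nozzle, spring}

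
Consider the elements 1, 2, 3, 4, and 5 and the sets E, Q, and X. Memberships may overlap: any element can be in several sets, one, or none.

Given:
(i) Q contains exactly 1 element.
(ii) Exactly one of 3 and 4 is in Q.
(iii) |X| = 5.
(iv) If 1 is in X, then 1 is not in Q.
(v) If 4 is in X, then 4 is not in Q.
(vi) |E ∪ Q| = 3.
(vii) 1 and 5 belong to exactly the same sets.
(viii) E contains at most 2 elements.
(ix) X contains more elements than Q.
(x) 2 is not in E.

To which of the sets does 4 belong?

4: X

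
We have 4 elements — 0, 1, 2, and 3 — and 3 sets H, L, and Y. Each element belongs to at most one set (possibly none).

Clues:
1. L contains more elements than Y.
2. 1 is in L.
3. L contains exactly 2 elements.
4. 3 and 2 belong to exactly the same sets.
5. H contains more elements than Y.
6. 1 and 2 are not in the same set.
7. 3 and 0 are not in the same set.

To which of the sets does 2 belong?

From (2): 1 ∈ L.
(6): 2 ∉ L.
(4): 3 matches 2: 3 ∉ L.
(3): only 2 candidates remain for L, so all are in.
Suppose 2 ∉ H: no assignment then satisfies all the clues, so 2 ∈ H.

2: H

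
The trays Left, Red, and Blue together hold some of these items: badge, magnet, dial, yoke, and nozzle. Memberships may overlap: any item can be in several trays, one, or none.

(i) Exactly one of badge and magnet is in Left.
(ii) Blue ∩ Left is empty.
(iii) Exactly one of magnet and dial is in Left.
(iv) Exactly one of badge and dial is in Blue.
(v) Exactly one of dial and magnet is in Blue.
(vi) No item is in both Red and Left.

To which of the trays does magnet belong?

magnet: Left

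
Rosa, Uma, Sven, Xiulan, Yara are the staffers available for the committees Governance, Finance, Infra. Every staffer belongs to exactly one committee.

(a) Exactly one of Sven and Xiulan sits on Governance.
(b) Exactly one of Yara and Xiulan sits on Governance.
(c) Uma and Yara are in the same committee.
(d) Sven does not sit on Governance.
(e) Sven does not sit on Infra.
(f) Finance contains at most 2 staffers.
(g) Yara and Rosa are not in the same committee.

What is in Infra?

Infra = {Uma, Yara}

From (d): Sven ∉ Governance.
From (e): Sven ∉ Infra.
(a) (exactly one): Xiulan ∈ Governance.
(b) (exactly one): Yara ∉ Governance.
(c): Uma matches Yara: Uma ∉ Governance.
Only one committee left: Sven ∈ Finance.
Suppose Rosa ∈ Infra: no assignment then satisfies all the clues, so Rosa ∉ Infra.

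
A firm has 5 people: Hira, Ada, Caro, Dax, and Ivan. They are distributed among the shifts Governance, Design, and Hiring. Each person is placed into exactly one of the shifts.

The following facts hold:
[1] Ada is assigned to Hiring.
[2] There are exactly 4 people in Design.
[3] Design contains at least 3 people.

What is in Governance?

Governance = {}

From (1): Ada ∈ Hiring.
(2): only 4 candidates remain for Design, so all are in.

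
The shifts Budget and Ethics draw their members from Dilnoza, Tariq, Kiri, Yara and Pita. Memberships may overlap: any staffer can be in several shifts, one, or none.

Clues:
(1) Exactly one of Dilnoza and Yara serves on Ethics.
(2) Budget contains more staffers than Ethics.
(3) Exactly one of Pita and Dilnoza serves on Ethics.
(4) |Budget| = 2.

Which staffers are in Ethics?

Ethics = {Dilnoza}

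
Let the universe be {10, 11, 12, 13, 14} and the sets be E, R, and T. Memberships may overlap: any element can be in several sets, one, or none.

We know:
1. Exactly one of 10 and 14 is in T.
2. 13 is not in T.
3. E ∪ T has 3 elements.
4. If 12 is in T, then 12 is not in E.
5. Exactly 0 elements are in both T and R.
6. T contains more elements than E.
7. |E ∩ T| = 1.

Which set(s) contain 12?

12: T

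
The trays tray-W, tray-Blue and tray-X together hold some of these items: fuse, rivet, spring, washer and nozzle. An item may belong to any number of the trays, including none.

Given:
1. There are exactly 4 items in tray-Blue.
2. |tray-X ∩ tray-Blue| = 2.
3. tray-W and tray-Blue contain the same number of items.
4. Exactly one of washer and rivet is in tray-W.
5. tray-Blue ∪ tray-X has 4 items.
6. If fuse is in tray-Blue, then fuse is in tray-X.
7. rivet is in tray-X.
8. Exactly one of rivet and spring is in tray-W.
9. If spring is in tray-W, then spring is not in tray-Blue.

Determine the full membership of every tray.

tray-W = {fuse, nozzle, spring, washer}; tray-Blue = {fuse, nozzle, rivet, washer}; tray-X = {fuse, rivet}

From (7): rivet ∈ tray-X.
Suppose fuse ∉ tray-W: no assignment then satisfies all the clues, so fuse ∈ tray-W.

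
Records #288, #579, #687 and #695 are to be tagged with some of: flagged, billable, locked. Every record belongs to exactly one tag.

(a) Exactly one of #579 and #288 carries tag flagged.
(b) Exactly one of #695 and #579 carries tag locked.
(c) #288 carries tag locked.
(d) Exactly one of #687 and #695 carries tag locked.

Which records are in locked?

locked = {#288, #695}

From (c): #288 ∈ locked.
(a) (exactly one): #579 ∈ flagged.
(b) (exactly one): #695 ∈ locked.
(d) (exactly one): #687 ∉ locked.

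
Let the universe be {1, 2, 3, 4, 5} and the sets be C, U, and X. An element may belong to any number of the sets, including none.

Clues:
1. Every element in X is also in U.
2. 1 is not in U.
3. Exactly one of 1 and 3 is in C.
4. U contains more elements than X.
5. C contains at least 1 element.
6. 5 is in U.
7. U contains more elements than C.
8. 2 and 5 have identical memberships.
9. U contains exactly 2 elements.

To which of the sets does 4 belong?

From (2): 1 ∉ U.
From (6): 5 ∈ U.
(1) contrapositive: 1 ∉ X.
(8): 2 matches 5: 2 ∈ U.
(9): U already has 2, so the rest are out.
(1) contrapositive: 3 ∉ X.
(1) contrapositive: 4 ∉ X.
Suppose 4 ∈ C: no assignment then satisfies all the clues, so 4 ∉ C.

4: none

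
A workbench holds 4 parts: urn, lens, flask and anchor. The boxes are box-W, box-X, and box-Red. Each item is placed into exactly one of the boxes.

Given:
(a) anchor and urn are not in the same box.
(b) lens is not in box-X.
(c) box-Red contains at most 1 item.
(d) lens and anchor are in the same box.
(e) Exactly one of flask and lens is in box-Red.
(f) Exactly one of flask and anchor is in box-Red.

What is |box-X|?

From (b): lens ∉ box-X.
(d): anchor matches lens: anchor ∉ box-X.
Suppose urn ∈ box-W: no assignment then satisfies all the clues, so urn ∉ box-W.

1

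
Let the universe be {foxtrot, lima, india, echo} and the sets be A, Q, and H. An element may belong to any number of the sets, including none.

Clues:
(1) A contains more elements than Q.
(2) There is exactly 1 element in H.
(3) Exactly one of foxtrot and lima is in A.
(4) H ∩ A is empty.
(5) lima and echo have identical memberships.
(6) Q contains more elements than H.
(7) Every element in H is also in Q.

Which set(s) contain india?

india: A, Q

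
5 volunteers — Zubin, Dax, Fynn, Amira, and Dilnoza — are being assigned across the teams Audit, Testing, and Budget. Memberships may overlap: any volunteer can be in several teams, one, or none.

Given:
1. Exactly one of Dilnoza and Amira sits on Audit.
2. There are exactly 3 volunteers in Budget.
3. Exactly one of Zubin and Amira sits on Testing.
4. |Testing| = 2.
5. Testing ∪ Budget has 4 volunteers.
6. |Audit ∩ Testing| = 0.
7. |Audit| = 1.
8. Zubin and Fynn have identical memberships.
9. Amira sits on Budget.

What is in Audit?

Audit = {Dilnoza}

From (9): Amira ∈ Budget.
Suppose Zubin ∈ Audit: no assignment then satisfies all the clues, so Zubin ∉ Audit.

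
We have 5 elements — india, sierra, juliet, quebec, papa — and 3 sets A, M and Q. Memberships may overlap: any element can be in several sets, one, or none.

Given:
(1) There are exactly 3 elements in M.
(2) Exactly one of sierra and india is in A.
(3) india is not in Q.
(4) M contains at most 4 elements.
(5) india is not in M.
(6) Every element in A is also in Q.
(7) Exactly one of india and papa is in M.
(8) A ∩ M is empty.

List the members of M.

M = {juliet, papa, quebec}

From (3): india ∉ Q.
From (5): india ∉ M.
(6) contrapositive: india ∉ A.
(7) (exactly one): papa ∈ M.
(8) (disjoint): papa ∉ A.
(2) (exactly one): sierra ∈ A.
(6) with sierra ∈ A: sierra ∈ Q.
(8) (disjoint): sierra ∉ M.
(1): only 3 candidates remain for M, so all are in.
(8) (disjoint): juliet ∉ A.
(8) (disjoint): quebec ∉ A.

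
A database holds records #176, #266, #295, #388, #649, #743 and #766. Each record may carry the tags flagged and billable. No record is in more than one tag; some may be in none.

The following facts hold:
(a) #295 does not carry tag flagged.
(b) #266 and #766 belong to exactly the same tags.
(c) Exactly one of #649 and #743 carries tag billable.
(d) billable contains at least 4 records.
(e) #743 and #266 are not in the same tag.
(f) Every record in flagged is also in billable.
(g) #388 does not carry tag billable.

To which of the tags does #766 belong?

#766: billable

From (a): #295 ∉ flagged.
From (g): #388 ∉ billable.
(f) contrapositive: #388 ∉ flagged.
Suppose #766 ∈ flagged: no assignment then satisfies all the clues, so #766 ∉ flagged.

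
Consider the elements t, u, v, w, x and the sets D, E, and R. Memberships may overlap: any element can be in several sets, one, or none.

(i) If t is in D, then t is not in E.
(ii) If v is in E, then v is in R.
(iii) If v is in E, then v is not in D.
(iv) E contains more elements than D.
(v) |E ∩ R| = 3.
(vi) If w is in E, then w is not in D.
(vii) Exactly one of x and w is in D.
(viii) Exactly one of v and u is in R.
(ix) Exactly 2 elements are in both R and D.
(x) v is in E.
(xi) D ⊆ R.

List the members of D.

D = {t, x}

From (x): v ∈ E.
(ii): v ∈ R.
(iii): v ∉ D.
(viii) (exactly one): u ∉ R.
(xi) contrapositive: u ∉ D.
Suppose t ∉ D: no assignment then satisfies all the clues, so t ∈ D.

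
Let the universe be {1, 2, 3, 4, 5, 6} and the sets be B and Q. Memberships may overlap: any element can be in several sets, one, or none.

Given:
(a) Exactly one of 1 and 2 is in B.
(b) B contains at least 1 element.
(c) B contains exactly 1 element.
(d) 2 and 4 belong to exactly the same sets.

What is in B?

B = {1}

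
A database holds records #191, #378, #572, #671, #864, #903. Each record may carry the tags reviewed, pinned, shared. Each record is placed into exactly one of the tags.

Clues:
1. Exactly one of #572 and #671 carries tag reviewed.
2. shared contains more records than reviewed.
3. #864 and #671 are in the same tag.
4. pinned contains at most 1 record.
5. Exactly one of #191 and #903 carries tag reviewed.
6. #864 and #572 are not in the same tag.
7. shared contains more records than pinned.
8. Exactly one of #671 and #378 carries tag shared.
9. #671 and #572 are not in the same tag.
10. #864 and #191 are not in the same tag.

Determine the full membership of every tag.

reviewed = {#191, #572}; pinned = {#378}; shared = {#671, #864, #903}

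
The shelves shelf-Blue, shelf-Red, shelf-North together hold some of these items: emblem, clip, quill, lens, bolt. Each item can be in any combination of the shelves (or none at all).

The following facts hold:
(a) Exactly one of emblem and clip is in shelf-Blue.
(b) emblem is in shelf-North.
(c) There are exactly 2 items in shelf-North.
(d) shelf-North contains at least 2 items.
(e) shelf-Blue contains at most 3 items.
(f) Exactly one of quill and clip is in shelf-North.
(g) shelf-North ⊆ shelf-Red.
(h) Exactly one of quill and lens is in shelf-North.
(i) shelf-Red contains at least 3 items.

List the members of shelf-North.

shelf-North = {emblem, quill}

From (b): emblem ∈ shelf-North.
(g) with emblem ∈ shelf-North: emblem ∈ shelf-Red.
Suppose clip ∈ shelf-North: no assignment then satisfies all the clues, so clip ∉ shelf-North.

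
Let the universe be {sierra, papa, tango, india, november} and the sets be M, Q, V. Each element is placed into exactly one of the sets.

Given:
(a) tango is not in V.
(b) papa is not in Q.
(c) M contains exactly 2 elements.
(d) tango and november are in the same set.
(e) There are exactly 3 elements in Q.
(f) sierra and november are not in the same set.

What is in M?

M = {papa, sierra}

From (a): tango ∉ V.
From (b): papa ∉ Q.
(d): november matches tango: november ∉ V.
Suppose sierra ∉ M: no assignment then satisfies all the clues, so sierra ∈ M.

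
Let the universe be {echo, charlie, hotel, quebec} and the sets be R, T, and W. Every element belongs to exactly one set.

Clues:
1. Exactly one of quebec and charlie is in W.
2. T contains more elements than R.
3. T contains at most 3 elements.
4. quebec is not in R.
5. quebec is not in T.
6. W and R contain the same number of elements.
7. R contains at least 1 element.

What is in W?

From (4): quebec ∉ R.
From (5): quebec ∉ T.
Only one set left: quebec ∈ W.
(1) (exactly one): charlie ∉ W.
Suppose echo ∈ W: no assignment then satisfies all the clues, so echo ∉ W.

W = {quebec}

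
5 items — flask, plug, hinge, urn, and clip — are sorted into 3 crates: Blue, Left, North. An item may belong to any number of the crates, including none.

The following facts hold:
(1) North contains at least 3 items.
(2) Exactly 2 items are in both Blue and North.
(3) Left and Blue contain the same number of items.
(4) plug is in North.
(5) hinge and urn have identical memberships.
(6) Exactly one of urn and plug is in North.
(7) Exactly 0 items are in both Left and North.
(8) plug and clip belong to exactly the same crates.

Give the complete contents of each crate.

Blue = {clip, plug}; Left = {hinge, urn}; North = {clip, flask, plug}

From (4): plug ∈ North.
(6) (exactly one): urn ∉ North.
(8): clip matches plug: clip ∈ North.
(5): hinge matches urn: hinge ∉ North.
(1): only 3 candidates remain for North, so all are in.
Suppose flask ∈ Blue: no assignment then satisfies all the clues, so flask ∉ Blue.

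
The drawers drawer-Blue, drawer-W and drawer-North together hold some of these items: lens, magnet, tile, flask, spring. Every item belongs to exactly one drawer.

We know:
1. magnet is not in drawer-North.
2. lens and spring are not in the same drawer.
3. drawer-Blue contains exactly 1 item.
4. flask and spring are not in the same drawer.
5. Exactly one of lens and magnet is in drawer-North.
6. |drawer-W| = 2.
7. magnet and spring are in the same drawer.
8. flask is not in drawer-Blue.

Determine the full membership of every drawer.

From (1): magnet ∉ drawer-North.
From (8): flask ∉ drawer-Blue.
(5) (exactly one): lens ∈ drawer-North.
(7): spring matches magnet: spring ∉ drawer-North.
Suppose magnet ∈ drawer-Blue: no assignment then satisfies all the clues, so magnet ∉ drawer-Blue.

drawer-Blue = {tile}; drawer-W = {magnet, spring}; drawer-North = {flask, lens}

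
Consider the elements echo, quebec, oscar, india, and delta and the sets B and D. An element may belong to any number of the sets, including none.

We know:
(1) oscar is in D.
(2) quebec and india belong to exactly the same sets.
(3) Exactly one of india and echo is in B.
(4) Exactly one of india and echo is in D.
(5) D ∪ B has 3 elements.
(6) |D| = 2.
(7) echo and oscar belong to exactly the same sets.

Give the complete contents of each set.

From (1): oscar ∈ D.
(7): echo matches oscar: echo ∈ D.
(4) (exactly one): india ∉ D.
(6): D already has 2, so the rest are out.
Suppose echo ∉ B: no assignment then satisfies all the clues, so echo ∈ B.

B = {delta, echo, oscar}; D = {echo, oscar}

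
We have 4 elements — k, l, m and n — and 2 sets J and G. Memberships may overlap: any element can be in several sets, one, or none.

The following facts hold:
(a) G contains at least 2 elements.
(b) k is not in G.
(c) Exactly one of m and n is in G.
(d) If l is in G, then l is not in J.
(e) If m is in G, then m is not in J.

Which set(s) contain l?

l: G

From (b): k ∉ G.
Suppose l ∈ J: no assignment then satisfies all the clues, so l ∉ J.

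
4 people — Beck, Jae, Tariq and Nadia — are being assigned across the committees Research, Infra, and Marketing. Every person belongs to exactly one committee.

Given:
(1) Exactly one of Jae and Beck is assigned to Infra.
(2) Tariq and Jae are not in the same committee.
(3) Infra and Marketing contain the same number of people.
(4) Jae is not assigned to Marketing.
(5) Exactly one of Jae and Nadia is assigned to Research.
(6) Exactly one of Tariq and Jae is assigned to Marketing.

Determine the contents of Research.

Research = {Beck, Nadia}

From (4): Jae ∉ Marketing.
(6) (exactly one): Tariq ∈ Marketing.
Suppose Beck ∉ Research: no assignment then satisfies all the clues, so Beck ∈ Research.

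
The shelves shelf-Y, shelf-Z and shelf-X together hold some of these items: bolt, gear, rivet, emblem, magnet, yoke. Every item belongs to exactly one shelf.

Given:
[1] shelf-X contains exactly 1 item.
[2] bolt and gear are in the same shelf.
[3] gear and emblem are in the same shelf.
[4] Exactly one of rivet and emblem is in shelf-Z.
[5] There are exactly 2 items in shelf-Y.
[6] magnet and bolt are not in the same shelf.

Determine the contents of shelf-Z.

shelf-Z = {bolt, emblem, gear}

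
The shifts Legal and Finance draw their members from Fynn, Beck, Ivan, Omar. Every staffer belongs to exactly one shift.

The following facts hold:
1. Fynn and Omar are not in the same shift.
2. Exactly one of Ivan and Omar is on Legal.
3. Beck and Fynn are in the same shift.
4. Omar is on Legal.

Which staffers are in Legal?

Legal = {Omar}

From (4): Omar ∈ Legal.
(1): Fynn ∉ Legal.
(2) (exactly one): Ivan ∉ Legal.
(3): Beck matches Fynn: Beck ∉ Legal.
Only one shift left: Fynn ∈ Finance.
Only one shift left: Beck ∈ Finance.
Only one shift left: Ivan ∈ Finance.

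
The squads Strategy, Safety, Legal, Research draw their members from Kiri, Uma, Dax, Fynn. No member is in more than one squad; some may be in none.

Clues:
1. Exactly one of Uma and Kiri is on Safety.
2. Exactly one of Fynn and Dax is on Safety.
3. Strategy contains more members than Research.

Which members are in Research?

Research = {}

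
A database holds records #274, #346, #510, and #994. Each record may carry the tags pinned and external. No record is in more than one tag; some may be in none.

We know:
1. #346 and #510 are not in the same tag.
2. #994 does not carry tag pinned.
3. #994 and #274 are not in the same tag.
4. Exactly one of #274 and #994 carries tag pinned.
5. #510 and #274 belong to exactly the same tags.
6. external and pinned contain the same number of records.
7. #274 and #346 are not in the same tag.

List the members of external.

external = {#346, #994}

From (2): #994 ∉ pinned.
(4) (exactly one): #274 ∈ pinned.
(5): #510 matches #274: #510 ∈ pinned.
(7): #346 ∉ pinned.
Suppose #346 ∉ external: no assignment then satisfies all the clues, so #346 ∈ external.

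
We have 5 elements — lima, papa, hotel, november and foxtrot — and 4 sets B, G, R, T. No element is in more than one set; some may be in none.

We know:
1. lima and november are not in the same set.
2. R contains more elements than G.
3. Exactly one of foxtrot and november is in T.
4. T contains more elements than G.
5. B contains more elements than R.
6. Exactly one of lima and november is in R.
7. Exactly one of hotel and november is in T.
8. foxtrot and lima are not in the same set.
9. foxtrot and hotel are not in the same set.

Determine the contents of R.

R = {lima}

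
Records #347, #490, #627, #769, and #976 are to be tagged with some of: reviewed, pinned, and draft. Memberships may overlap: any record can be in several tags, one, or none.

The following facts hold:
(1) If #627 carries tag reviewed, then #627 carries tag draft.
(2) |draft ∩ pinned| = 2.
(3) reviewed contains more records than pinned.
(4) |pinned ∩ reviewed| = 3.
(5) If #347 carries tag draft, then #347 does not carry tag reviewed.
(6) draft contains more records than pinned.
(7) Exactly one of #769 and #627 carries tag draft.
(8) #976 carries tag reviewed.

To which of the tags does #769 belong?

From (8): #976 ∈ reviewed.
Suppose #769 ∉ reviewed: no assignment then satisfies all the clues, so #769 ∈ reviewed.

#769: pinned, reviewed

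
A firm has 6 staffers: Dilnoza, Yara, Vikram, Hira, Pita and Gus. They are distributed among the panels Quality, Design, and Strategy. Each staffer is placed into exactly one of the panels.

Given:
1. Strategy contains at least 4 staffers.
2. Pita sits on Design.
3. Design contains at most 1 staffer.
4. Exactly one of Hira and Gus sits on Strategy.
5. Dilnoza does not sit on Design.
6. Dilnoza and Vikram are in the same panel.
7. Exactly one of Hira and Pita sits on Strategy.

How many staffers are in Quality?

1

From (2): Pita ∈ Design.
From (5): Dilnoza ∉ Design.
(3): Design already has 1, so the rest are out.
(7) (exactly one): Hira ∈ Strategy.
(4) (exactly one): Gus ∉ Strategy.
Only one panel left: Gus ∈ Quality.
(1): only 4 candidates remain for Strategy, so all are in.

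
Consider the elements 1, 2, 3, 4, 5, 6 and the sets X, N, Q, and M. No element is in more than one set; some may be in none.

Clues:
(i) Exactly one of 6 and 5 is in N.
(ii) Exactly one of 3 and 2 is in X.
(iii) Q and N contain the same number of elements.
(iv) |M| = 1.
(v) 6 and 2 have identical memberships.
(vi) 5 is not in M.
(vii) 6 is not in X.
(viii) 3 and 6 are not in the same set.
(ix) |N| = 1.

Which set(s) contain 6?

6: none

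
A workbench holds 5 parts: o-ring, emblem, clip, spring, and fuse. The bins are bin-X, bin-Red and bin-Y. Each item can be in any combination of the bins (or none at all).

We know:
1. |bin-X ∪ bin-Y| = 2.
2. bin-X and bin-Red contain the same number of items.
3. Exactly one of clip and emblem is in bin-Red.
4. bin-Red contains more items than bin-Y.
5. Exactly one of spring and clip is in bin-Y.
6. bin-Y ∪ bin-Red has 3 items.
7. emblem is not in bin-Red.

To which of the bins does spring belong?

From (7): emblem ∉ bin-Red.
(3) (exactly one): clip ∈ bin-Red.
Suppose spring ∉ bin-X: no assignment then satisfies all the clues, so spring ∈ bin-X.

spring: bin-X, bin-Y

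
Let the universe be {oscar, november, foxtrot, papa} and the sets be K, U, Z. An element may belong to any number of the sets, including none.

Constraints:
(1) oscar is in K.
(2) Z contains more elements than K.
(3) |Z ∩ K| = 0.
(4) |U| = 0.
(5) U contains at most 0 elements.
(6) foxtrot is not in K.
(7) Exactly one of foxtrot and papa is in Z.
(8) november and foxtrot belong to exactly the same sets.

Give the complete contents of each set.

From (1): oscar ∈ K.
From (6): foxtrot ∉ K.
(4): U already has 0, so the rest are out.
(8): november matches foxtrot: november ∉ K.
Suppose oscar ∈ Z: no assignment then satisfies all the clues, so oscar ∉ Z.

K = {oscar}; U = {}; Z = {foxtrot, november}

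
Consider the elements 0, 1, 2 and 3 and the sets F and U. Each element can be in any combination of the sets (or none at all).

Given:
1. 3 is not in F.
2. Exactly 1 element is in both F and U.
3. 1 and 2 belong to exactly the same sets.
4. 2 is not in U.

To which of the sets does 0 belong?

0: F, U

From (1): 3 ∉ F.
From (4): 2 ∉ U.
(3): 1 matches 2: 1 ∉ U.
Suppose 0 ∉ F: no assignment then satisfies all the clues, so 0 ∈ F.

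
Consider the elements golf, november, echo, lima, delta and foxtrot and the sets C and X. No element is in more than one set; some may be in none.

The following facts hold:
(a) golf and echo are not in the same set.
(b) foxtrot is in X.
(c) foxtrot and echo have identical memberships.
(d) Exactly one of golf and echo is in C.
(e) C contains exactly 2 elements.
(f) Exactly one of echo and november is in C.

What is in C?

From (b): foxtrot ∈ X.
(c): echo matches foxtrot: echo ∉ C.
(c): echo matches foxtrot: echo ∈ X.
(d) (exactly one): golf ∈ C.
(f) (exactly one): november ∈ C.
(e): C already has 2, so the rest are out.

C = {golf, november}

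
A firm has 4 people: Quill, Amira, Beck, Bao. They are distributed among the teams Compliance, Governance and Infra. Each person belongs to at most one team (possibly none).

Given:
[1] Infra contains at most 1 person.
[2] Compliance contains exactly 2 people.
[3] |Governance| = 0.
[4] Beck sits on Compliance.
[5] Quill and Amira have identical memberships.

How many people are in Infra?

0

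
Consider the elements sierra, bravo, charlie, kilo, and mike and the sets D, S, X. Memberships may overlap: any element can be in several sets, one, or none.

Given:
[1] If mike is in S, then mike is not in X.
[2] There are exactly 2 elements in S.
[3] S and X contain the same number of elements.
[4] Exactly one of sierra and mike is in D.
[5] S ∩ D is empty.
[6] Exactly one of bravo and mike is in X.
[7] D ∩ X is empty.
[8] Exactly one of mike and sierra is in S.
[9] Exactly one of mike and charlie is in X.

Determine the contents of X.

X = {bravo, charlie}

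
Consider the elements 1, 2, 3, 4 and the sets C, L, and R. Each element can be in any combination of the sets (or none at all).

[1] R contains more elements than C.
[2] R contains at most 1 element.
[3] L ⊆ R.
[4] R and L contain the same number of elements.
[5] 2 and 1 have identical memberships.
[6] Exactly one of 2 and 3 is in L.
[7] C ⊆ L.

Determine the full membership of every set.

C = {}; L = {3}; R = {3}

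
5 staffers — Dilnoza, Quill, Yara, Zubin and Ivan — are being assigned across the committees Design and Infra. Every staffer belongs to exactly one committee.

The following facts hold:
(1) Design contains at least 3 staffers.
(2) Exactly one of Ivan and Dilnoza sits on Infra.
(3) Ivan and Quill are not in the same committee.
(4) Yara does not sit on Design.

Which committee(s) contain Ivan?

Ivan: Infra

From (4): Yara ∉ Design.
Only one committee left: Yara ∈ Infra.
Suppose Ivan ∈ Design: no assignment then satisfies all the clues, so Ivan ∉ Design.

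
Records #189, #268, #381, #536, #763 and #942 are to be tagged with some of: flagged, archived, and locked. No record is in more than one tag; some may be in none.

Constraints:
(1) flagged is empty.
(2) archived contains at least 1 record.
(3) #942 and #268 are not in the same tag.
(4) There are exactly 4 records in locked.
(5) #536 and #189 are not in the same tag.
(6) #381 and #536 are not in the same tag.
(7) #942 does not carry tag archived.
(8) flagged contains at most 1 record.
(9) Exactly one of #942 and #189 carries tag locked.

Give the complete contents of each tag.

From (7): #942 ∉ archived.
(1): flagged already has 0, so the rest are out.
Suppose #189 ∈ archived: no assignment then satisfies all the clues, so #189 ∉ archived.

flagged = {}; archived = {#536}; locked = {#189, #268, #381, #763}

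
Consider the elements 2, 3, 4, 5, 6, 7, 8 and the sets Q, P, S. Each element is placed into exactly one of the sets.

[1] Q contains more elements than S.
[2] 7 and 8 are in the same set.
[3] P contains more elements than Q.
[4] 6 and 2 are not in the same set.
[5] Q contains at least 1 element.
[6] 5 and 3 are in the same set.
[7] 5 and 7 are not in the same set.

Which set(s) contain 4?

4: P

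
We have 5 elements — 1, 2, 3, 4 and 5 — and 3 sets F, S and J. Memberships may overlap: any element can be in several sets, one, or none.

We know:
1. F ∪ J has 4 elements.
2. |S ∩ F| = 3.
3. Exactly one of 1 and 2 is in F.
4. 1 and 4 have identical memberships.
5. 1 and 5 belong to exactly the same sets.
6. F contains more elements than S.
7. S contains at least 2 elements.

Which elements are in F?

F = {1, 3, 4, 5}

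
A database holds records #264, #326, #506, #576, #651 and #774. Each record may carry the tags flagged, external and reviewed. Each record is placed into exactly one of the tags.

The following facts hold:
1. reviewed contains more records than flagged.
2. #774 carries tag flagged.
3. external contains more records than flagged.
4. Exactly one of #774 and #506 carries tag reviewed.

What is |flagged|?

From (2): #774 ∈ flagged.
(4) (exactly one): #506 ∈ reviewed.
Suppose #264 ∈ flagged: no assignment then satisfies all the clues, so #264 ∉ flagged.

1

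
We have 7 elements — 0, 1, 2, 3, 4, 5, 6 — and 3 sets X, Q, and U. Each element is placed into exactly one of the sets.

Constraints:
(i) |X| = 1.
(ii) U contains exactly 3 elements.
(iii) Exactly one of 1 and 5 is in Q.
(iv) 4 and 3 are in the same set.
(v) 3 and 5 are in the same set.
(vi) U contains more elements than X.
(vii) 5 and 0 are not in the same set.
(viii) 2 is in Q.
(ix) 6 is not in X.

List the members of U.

U = {3, 4, 5}

From (viii): 2 ∈ Q.
From (ix): 6 ∉ X.
Suppose 0 ∈ U: no assignment then satisfies all the clues, so 0 ∉ U.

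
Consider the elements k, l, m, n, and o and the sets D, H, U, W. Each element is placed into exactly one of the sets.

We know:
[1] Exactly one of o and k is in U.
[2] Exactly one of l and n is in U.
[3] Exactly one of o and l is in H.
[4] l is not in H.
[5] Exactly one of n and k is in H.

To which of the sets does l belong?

l: U

From (4): l ∉ H.
(3) (exactly one): o ∈ H.
(1) (exactly one): k ∈ U.
(5) (exactly one): n ∈ H.
(2) (exactly one): l ∈ U.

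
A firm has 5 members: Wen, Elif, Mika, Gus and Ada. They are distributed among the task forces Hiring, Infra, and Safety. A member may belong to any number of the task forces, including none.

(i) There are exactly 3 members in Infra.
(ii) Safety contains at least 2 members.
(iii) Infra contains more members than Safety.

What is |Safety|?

2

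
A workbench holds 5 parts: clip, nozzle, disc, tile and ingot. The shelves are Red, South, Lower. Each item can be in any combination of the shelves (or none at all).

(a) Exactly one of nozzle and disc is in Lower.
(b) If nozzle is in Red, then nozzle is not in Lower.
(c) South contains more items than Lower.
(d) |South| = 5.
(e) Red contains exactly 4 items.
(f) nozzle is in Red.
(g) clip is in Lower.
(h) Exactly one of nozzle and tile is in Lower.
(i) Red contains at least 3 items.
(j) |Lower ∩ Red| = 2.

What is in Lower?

From (f): nozzle ∈ Red.
From (g): clip ∈ Lower.
(b): nozzle ∉ Lower.
(d): only 5 candidates remain for South, so all are in.
(h) (exactly one): tile ∈ Lower.
(a) (exactly one): disc ∈ Lower.
Suppose ingot ∈ Lower: no assignment then satisfies all the clues, so ingot ∉ Lower.

Lower = {clip, disc, tile}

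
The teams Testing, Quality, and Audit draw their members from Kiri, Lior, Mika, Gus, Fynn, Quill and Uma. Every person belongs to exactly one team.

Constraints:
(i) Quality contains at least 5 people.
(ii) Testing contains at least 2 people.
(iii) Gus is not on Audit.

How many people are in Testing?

2

From (iii): Gus ∉ Audit.
Suppose Kiri ∈ Audit: no assignment then satisfies all the clues, so Kiri ∉ Audit.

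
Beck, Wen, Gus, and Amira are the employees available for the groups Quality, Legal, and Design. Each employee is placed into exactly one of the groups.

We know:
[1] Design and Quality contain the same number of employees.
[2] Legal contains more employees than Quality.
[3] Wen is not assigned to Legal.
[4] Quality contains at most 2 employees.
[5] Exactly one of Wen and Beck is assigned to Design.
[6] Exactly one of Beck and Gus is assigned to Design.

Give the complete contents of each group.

Quality = {Wen}; Legal = {Amira, Gus}; Design = {Beck}

From (3): Wen ∉ Legal.
Suppose Beck ∈ Quality: no assignment then satisfies all the clues, so Beck ∉ Quality.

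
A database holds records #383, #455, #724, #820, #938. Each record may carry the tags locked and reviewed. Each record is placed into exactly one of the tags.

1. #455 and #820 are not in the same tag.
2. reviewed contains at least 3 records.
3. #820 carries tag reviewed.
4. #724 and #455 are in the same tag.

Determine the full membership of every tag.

From (3): #820 ∈ reviewed.
(1): #455 ∉ reviewed.
(4): #724 matches #455: #724 ∉ reviewed.
Only one tag left: #455 ∈ locked.
Only one tag left: #724 ∈ locked.
(2): only 3 candidates remain for reviewed, so all are in.

locked = {#455, #724}; reviewed = {#383, #820, #938}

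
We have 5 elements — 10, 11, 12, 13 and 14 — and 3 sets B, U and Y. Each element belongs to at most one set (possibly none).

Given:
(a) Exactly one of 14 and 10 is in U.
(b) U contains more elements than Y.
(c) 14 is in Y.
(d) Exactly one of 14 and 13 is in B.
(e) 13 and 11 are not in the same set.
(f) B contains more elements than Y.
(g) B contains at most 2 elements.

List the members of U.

U = {10, 11}

From (c): 14 ∈ Y.
(a) (exactly one): 10 ∈ U.
(d) (exactly one): 13 ∈ B.
(e): 11 ∉ B.
Suppose 11 ∉ U: no assignment then satisfies all the clues, so 11 ∈ U.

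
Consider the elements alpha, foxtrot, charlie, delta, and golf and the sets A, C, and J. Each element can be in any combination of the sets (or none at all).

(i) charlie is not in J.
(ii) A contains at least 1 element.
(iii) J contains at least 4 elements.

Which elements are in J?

From (i): charlie ∉ J.
(iii): only 4 candidates remain for J, so all are in.

J = {alpha, delta, foxtrot, golf}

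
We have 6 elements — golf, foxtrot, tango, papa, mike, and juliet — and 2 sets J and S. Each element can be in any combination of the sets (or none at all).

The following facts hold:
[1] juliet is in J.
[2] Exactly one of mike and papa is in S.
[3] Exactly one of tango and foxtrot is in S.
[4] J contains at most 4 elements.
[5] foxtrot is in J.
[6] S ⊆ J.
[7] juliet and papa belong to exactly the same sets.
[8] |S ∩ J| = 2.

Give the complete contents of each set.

J = {foxtrot, juliet, mike, papa}; S = {foxtrot, mike}

From (1): juliet ∈ J.
From (5): foxtrot ∈ J.
(7): papa matches juliet: papa ∈ J.
Suppose golf ∈ J: no assignment then satisfies all the clues, so golf ∉ J.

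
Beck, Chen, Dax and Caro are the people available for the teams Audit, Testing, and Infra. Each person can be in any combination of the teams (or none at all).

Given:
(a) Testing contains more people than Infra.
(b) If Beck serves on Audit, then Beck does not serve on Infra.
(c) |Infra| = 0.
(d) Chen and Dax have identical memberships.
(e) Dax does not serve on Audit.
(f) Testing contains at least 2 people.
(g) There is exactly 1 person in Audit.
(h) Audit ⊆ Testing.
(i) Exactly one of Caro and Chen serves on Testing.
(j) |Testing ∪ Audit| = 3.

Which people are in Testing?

Testing = {Beck, Chen, Dax}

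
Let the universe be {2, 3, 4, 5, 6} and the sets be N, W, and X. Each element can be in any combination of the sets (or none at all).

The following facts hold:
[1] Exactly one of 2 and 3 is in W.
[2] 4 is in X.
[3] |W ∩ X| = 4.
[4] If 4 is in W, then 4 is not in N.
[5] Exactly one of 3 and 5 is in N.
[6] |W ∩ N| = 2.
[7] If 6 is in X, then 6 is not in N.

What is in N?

N = {2, 5}

From (2): 4 ∈ X.
Suppose 2 ∉ N: no assignment then satisfies all the clues, so 2 ∈ N.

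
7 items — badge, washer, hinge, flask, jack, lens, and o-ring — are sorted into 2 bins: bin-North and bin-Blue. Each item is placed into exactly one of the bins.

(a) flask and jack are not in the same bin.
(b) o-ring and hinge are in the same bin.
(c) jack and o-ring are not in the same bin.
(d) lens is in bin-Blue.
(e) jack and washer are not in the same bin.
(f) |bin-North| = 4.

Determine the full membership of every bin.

bin-North = {flask, hinge, o-ring, washer}; bin-Blue = {badge, jack, lens}

From (d): lens ∈ bin-Blue.
Suppose badge ∈ bin-North: no assignment then satisfies all the clues, so badge ∉ bin-North.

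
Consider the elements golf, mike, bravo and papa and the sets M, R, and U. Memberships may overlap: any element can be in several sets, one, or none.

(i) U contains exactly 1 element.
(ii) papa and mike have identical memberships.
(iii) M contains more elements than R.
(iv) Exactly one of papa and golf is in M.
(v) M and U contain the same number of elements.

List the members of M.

M = {golf}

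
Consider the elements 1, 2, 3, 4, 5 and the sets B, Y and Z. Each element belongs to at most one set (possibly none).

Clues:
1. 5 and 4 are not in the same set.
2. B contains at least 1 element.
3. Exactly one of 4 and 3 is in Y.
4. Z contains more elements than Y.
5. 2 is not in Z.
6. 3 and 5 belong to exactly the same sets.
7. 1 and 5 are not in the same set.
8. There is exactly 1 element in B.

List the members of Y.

Y = {4}

From (5): 2 ∉ Z.
Suppose 1 ∈ Y: no assignment then satisfies all the clues, so 1 ∉ Y.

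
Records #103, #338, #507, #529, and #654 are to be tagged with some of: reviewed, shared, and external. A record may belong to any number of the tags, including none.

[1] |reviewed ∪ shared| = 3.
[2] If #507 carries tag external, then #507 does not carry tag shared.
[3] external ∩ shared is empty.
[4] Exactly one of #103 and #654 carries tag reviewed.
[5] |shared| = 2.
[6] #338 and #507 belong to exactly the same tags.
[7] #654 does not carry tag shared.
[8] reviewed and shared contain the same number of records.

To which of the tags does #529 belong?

#529: reviewed, shared

From (7): #654 ∉ shared.
Suppose #529 ∉ reviewed: no assignment then satisfies all the clues, so #529 ∈ reviewed.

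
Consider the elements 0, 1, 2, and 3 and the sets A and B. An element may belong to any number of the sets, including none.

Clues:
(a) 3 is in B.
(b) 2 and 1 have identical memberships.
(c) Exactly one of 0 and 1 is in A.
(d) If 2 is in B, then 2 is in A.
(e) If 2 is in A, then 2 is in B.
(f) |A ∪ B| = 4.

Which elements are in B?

B = {0, 1, 2, 3}

From (a): 3 ∈ B.
Suppose 0 ∉ B: no assignment then satisfies all the clues, so 0 ∈ B.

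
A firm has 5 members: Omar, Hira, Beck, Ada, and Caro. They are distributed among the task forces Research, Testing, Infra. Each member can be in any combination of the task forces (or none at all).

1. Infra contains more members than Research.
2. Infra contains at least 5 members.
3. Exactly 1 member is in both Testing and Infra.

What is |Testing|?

1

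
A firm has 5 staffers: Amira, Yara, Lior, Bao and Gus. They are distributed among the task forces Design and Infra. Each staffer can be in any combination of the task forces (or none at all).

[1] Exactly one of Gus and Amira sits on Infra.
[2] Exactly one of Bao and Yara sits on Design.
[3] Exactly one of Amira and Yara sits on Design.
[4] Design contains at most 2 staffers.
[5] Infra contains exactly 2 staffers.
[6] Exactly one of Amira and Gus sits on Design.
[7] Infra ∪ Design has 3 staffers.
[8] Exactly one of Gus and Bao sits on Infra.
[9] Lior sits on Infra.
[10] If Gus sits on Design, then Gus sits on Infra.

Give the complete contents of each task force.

Design = {Gus, Yara}; Infra = {Gus, Lior}

From (9): Lior ∈ Infra.
Suppose Amira ∈ Design: no assignment then satisfies all the clues, so Amira ∉ Design.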